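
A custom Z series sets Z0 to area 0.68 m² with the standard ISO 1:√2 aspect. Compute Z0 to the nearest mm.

693 × 981 mm

Let the short side be w mm. Then w · w√2 = 0.68 m² = 680,000 mm².
w² = 680,000/√2, so w ≈ 693.4 mm; long side = w√2 ≈ 980.6 mm.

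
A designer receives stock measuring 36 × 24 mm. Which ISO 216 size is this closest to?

A10 (26 × 37 mm)

Aspect ratio 36/24 ≈ 1.500 (ISO target is √2 ≈ 1.414).
In the A-series (A0 area = 1 m²): A10 = 26 × 37 mm.
Off by 3 mm total — nearest standard size.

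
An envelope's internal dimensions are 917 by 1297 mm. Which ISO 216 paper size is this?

Aspect ratio 1297/917 ≈ 1.414 — close to the ISO √2 ≈ 1.414.
In the C-series (envelope sizes, between A and B): C0 = 917 × 1297 mm.

C0 (917 × 1297 mm)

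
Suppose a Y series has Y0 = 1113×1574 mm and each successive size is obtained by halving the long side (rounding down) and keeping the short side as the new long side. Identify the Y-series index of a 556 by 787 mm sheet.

Y0: 1113 × 1574 mm
Y1: 787 × 1113 mm
Y2: 556 × 787 mm
Y3: 393 × 556 mm
→ matches Y2.

Y2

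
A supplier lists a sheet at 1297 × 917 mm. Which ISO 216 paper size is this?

C0 (917 × 1297 mm)

Aspect ratio 1297/917 ≈ 1.414 — close to the ISO √2 ≈ 1.414.
In the C-series (envelope sizes, between A and B): C0 = 917 × 1297 mm.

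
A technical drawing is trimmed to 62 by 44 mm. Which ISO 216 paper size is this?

B9 (44 × 62 mm)

Aspect ratio 62/44 ≈ 1.409 — close to the ISO √2 ≈ 1.414.
In the B-series (B0 = 1000 × 1414 mm): B9 = 44 × 62 mm.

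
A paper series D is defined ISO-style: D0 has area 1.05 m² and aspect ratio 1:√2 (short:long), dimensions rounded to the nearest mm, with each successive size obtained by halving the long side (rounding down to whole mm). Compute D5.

152 × 215 mm

Let D0's short side be w mm. w · w√2 = 1.05 m² = 1,050,000 mm², so w ≈ 861.7 mm and w√2 ≈ 1218.6 mm → D0 = 862 × 1219 mm.
D1: ⌊1219/2⌋ × 862 = 609 × 862 mm
D2: ⌊862/2⌋ × 609 = 431 × 609 mm
D3: ⌊609/2⌋ × 431 = 304 × 431 mm
D4: ⌊431/2⌋ × 304 = 215 × 304 mm
D5: ⌊304/2⌋ × 215 = 152 × 215 mm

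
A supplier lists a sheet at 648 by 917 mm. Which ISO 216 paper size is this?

C1 (648 × 917 mm)

Aspect ratio 917/648 ≈ 1.415 — close to the ISO √2 ≈ 1.414.
In the C-series (envelope sizes, between A and B): C1 = 648 × 917 mm.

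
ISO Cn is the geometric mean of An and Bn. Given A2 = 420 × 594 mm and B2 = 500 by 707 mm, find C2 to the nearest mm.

458 × 648 mm

Short side: √(420 · 500) = √210000 ≈ 458.3 → 458 mm
Long side: √(594 · 707) = √419958 ≈ 648.0 → 648 mm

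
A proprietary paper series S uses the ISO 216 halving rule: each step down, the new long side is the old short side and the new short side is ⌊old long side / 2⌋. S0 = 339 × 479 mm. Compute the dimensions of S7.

29 × 42 mm

S1 = 239 × 339 mm (from S0 by 1 halving).
S2: ⌊339/2⌋ × 239 = 169 × 239 mm
S3: ⌊239/2⌋ × 169 = 119 × 169 mm
S4: ⌊169/2⌋ × 119 = 84 × 119 mm
S5: ⌊119/2⌋ × 84 = 59 × 84 mm
S6: ⌊84/2⌋ × 59 = 42 × 59 mm
S7: ⌊59/2⌋ × 42 = 29 × 42 mm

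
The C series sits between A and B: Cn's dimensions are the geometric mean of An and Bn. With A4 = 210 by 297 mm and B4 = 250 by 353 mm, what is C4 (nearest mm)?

229 × 324 mm

Short side: √(210 · 250) = √52500 ≈ 229.1 → 229 mm
Long side: √(297 · 353) = √104841 ≈ 323.8 → 324 mm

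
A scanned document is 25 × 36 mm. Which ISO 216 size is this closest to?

Aspect ratio 36/25 ≈ 1.440 (ISO target is √2 ≈ 1.414).
In the A-series (A0 area = 1 m²): A10 = 26 × 37 mm.
Off by 2 mm total — nearest standard size.

A10 (26 × 37 mm)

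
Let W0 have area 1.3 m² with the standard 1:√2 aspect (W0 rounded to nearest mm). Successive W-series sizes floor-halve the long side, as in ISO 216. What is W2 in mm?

Let W0's short side be w mm. w · w√2 = 1.3 m² = 1,300,000 mm², so w ≈ 958.8 mm and w√2 ≈ 1355.9 mm → W0 = 959 × 1356 mm.
W1: ⌊1356/2⌋ × 959 = 678 × 959 mm
W2: ⌊959/2⌋ × 678 = 479 × 678 mm

479 × 678 mm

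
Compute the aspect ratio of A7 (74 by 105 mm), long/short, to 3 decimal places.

105 / 74 = 1.419
ISO 216 targets √2 ≈ 1.414; the +0.005 deviation is from mm rounding.

1.419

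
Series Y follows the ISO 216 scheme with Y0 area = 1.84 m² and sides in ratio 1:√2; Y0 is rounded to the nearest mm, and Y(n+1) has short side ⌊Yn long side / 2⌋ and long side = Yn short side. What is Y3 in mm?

403 × 570 mm

Let Y0's short side be w mm. w · w√2 = 1.84 m² = 1,840,000 mm², so w ≈ 1140.6 mm and w√2 ≈ 1613.1 mm → Y0 = 1141 × 1613 mm.
Y1: ⌊1613/2⌋ × 1141 = 806 × 1141 mm
Y2: ⌊1141/2⌋ × 806 = 570 × 806 mm
Y3: ⌊806/2⌋ × 570 = 403 × 570 mm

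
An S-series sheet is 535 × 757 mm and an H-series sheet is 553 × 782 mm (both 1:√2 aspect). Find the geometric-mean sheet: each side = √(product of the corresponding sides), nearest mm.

544 × 769 mm

Short side: √(535 · 553) = √295855 ≈ 543.9 → 544 mm
Long side: √(757 · 782) = √591974 ≈ 769.4 → 769 mm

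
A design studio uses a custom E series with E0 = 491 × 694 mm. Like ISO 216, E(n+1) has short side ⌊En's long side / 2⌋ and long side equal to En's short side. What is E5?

E1: ⌊694/2⌋ × 491 = 347 × 491 mm
E2: ⌊491/2⌋ × 347 = 245 × 347 mm
E3: ⌊347/2⌋ × 245 = 173 × 245 mm
E4: ⌊245/2⌋ × 173 = 122 × 173 mm
E5: ⌊173/2⌋ × 122 = 86 × 122 mm

86 × 122 mm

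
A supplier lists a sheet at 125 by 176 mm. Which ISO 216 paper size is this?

Aspect ratio 176/125 ≈ 1.408 — close to the ISO √2 ≈ 1.414.
In the B-series (B0 = 1000 × 1414 mm): B6 = 125 × 176 mm.

B6 (125 × 176 mm)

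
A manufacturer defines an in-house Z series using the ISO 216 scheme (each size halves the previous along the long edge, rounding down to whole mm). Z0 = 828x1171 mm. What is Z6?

Z1: ⌊1171/2⌋ × 828 = 585 × 828 mm
Z2: ⌊828/2⌋ × 585 = 414 × 585 mm
Z3: ⌊585/2⌋ × 414 = 292 × 414 mm
Z4: ⌊414/2⌋ × 292 = 207 × 292 mm
Z5: ⌊292/2⌋ × 207 = 146 × 207 mm
Z6: ⌊207/2⌋ × 146 = 103 × 146 mm

103 × 146 mm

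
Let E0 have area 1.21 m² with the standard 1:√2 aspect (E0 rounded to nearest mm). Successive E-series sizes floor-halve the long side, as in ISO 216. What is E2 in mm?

462 × 654 mm

Let E0's short side be w mm. w · w√2 = 1.21 m² = 1,210,000 mm², so w ≈ 925.0 mm and w√2 ≈ 1308.1 mm → E0 = 925 × 1308 mm.
E1: ⌊1308/2⌋ × 925 = 654 × 925 mm
E2: ⌊925/2⌋ × 654 = 462 × 654 mm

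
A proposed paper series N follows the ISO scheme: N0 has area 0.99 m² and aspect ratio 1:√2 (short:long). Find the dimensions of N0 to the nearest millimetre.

837 × 1183 mm

Let the short side be w mm. Then w · w√2 = 0.99 m² = 990,000 mm².
w² = 990,000/√2, so w ≈ 836.7 mm; long side = w√2 ≈ 1183.2 mm.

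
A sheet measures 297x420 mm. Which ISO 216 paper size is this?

A3 (297 × 420 mm)

Aspect ratio 420/297 ≈ 1.414 — close to the ISO √2 ≈ 1.414.
In the A-series (A0 area = 1 m²): A3 = 297 × 420 mm.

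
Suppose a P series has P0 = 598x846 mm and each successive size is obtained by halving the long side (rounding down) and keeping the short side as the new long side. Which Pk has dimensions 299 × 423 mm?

P0: 598 × 846 mm
P1: 423 × 598 mm
P2: 299 × 423 mm
P3: 211 × 299 mm
→ matches P2.

P2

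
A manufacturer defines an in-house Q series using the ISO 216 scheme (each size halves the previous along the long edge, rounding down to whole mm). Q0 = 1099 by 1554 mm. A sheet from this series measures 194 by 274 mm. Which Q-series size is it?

Q5

Q0: 1099 × 1554 mm
Q1: 777 × 1099 mm
Q2: 549 × 777 mm
Q3: 388 × 549 mm
Q4: 274 × 388 mm
Q5: 194 × 274 mm
Q6: 137 × 194 mm
→ matches Q5.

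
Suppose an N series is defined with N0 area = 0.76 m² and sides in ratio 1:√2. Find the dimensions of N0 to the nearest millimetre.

733 × 1037 mm

Let the short side be w mm. Then w · w√2 = 0.76 m² = 760,000 mm².
w² = 760,000/√2, so w ≈ 733.1 mm; long side = w√2 ≈ 1036.7 mm.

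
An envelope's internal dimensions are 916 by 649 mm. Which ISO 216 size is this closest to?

C1 (648 × 917 mm)

Aspect ratio 916/649 ≈ 1.411 — close to the ISO √2 ≈ 1.414.
In the C-series (envelope sizes, between A and B): C1 = 648 × 917 mm.
Off by 2 mm total — nearest standard size.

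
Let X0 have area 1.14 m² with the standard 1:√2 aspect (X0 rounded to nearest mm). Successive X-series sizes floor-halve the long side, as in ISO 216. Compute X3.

317 × 449 mm

Let X0's short side be w mm. w · w√2 = 1.14 m² = 1,140,000 mm², so w ≈ 897.8 mm and w√2 ≈ 1269.7 mm → X0 = 898 × 1270 mm.
X1: ⌊1270/2⌋ × 898 = 635 × 898 mm
X2: ⌊898/2⌋ × 635 = 449 × 635 mm
X3: ⌊635/2⌋ × 449 = 317 × 449 mm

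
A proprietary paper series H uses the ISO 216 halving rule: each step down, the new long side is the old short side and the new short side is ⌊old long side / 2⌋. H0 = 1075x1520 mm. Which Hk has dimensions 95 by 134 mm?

H0: 1075 × 1520 mm
H1: 760 × 1075 mm
H2: 537 × 760 mm
H3: 380 × 537 mm
H4: 268 × 380 mm
H5: 190 × 268 mm
H6: 134 × 190 mm
H7: 95 × 134 mm
H8: 67 × 95 mm
→ matches H7.

H7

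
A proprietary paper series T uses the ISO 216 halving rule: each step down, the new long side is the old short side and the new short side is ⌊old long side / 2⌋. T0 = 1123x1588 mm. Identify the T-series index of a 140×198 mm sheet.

T6

T0: 1123 × 1588 mm
T1: 794 × 1123 mm
T2: 561 × 794 mm
T3: 397 × 561 mm
T4: 280 × 397 mm
T5: 198 × 280 mm
T6: 140 × 198 mm
T7: 99 × 140 mm
→ matches T6.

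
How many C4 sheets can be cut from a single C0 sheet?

16

Each ISO step halves the sheet: 1 × C0 → 2 × C1 → 4 × C2 → 8 × C3 → …
From C0 to C4 is 4 halving steps: 2^4 = 16.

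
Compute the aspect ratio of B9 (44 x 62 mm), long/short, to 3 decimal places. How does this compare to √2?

1.409

62 / 44 = 1.409
ISO 216 targets √2 ≈ 1.414; the -0.005 deviation is from mm rounding.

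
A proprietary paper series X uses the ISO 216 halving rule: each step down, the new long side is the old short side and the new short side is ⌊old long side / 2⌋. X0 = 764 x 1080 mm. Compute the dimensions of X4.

191 × 270 mm

X1: ⌊1080/2⌋ × 764 = 540 × 764 mm
X2: ⌊764/2⌋ × 540 = 382 × 540 mm
X3: ⌊540/2⌋ × 382 = 270 × 382 mm
X4: ⌊382/2⌋ × 270 = 191 × 270 mm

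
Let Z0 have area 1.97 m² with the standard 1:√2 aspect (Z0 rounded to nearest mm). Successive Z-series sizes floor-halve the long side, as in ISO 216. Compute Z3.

Let Z0's short side be w mm. w · w√2 = 1.97 m² = 1,970,000 mm², so w ≈ 1180.3 mm and w√2 ≈ 1669.1 mm → Z0 = 1180 × 1669 mm.
Z1: ⌊1669/2⌋ × 1180 = 834 × 1180 mm
Z2: ⌊1180/2⌋ × 834 = 590 × 834 mm
Z3: ⌊834/2⌋ × 590 = 417 × 590 mm

417 × 590 mm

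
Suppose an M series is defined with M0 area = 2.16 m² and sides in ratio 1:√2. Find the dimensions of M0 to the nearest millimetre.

Let the short side be w mm. Then w · w√2 = 2.16 m² = 2,160,000 mm².
w² = 2,160,000/√2, so w ≈ 1235.9 mm; long side = w√2 ≈ 1747.8 mm.

1236 × 1748 mm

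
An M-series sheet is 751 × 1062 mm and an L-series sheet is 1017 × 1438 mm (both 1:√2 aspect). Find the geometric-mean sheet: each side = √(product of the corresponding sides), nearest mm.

874 × 1236 mm

Short side: √(751 · 1017) = √763767 ≈ 873.9 → 874 mm
Long side: √(1062 · 1438) = √1527156 ≈ 1235.8 → 1236 mm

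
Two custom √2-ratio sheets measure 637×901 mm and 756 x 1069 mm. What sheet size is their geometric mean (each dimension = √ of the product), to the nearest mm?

694 × 981 mm

Short side: √(637 · 756) = √481572 ≈ 694.0 → 694 mm
Long side: √(901 · 1069) = √963169 ≈ 981.4 → 981 mm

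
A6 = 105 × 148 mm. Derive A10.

A7: ⌊148/2⌋ × 105 = 74 × 105 mm
A8: ⌊105/2⌋ × 74 = 52 × 74 mm
A9: ⌊74/2⌋ × 52 = 37 × 52 mm
A10: ⌊52/2⌋ × 37 = 26 × 37 mm

26 × 37 mm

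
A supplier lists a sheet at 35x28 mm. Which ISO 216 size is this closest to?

A10 (26 × 37 mm)

Aspect ratio 35/28 ≈ 1.250 (ISO target is √2 ≈ 1.414).
In the A-series (A0 area = 1 m²): A10 = 26 × 37 mm.
Off by 4 mm total — nearest standard size.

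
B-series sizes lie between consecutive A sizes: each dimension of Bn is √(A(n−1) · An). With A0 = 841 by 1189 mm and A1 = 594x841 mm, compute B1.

707 × 1000 mm

Short side: √(841 · 594) = √499554 ≈ 706.8 → 707 mm
Long side: √(1189 · 841) = √999949 ≈ 1000.0 → 1000 mm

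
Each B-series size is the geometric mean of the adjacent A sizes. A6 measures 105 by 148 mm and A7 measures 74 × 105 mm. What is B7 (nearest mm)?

88 × 125 mm

Short side: √(105 · 74) = √7770 ≈ 88.1 → 88 mm
Long side: √(148 · 105) = √15540 ≈ 124.7 → 125 mm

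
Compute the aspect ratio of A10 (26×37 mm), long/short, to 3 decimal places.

37 / 26 = 1.423
ISO 216 targets √2 ≈ 1.414; the +0.009 deviation is from mm rounding.

1.423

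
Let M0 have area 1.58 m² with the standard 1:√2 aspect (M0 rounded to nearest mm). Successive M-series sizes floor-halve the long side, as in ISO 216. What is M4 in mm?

Let M0's short side be w mm. w · w√2 = 1.58 m² = 1,580,000 mm², so w ≈ 1057.0 mm and w√2 ≈ 1494.8 mm → M0 = 1057 × 1495 mm.
M1: ⌊1495/2⌋ × 1057 = 747 × 1057 mm
M2: ⌊1057/2⌋ × 747 = 528 × 747 mm
M3: ⌊747/2⌋ × 528 = 373 × 528 mm
M4: ⌊528/2⌋ × 373 = 264 × 373 mm

264 × 373 mm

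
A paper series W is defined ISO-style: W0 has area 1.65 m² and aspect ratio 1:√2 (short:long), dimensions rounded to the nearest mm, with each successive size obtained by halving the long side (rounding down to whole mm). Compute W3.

382 × 540 mm

Let W0's short side be w mm. w · w√2 = 1.65 m² = 1,650,000 mm², so w ≈ 1080.2 mm and w√2 ≈ 1527.6 mm → W0 = 1080 × 1528 mm.
W1: ⌊1528/2⌋ × 1080 = 764 × 1080 mm
W2: ⌊1080/2⌋ × 764 = 540 × 764 mm
W3: ⌊764/2⌋ × 540 = 382 × 540 mm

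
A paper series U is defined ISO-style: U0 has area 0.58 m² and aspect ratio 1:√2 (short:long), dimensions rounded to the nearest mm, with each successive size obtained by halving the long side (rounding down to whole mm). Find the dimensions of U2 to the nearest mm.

Let U0's short side be w mm. w · w√2 = 0.58 m² = 580,000 mm², so w ≈ 640.4 mm and w√2 ≈ 905.7 mm → U0 = 640 × 906 mm.
U1: ⌊906/2⌋ × 640 = 453 × 640 mm
U2: ⌊640/2⌋ × 453 = 320 × 453 mm

320 × 453 mm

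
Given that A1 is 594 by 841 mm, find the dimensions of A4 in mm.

A2: ⌊841/2⌋ × 594 = 420 × 594 mm
A3: ⌊594/2⌋ × 420 = 297 × 420 mm
A4: ⌊420/2⌋ × 297 = 210 × 297 mm

210 × 297 mm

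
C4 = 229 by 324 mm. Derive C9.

40 × 57 mm

C5: ⌊324/2⌋ × 229 = 162 × 229 mm
C6: ⌊229/2⌋ × 162 = 114 × 162 mm
C7: ⌊162/2⌋ × 114 = 81 × 114 mm
C8: ⌊114/2⌋ × 81 = 57 × 81 mm
C9: ⌊81/2⌋ × 57 = 40 × 57 mm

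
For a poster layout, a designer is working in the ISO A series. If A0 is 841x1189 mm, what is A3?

A1: ⌊1189/2⌋ × 841 = 594 × 841 mm
A2: ⌊841/2⌋ × 594 = 420 × 594 mm
A3: ⌊594/2⌋ × 420 = 297 × 420 mm

297 × 420 mm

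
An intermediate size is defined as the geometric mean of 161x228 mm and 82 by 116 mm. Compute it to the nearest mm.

Short side: √(161 · 82) = √13202 ≈ 114.9 → 115 mm
Long side: √(228 · 116) = √26448 ≈ 162.6 → 163 mm

115 × 163 mm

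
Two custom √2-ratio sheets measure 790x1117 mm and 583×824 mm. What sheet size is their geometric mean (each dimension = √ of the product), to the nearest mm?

679 × 959 mm

Short side: √(790 · 583) = √460570 ≈ 678.7 → 679 mm
Long side: √(1117 · 824) = √920408 ≈ 959.4 → 959 mm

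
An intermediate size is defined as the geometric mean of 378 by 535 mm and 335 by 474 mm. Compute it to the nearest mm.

Short side: √(378 · 335) = √126630 ≈ 355.9 → 356 mm
Long side: √(535 · 474) = √253590 ≈ 503.6 → 504 mm

356 × 504 mm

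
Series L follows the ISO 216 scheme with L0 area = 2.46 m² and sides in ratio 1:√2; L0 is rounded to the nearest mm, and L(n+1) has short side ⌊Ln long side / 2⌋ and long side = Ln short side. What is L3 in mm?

Let L0's short side be w mm. w · w√2 = 2.46 m² = 2,460,000 mm², so w ≈ 1318.9 mm and w√2 ≈ 1865.2 mm → L0 = 1319 × 1865 mm.
L1: ⌊1865/2⌋ × 1319 = 932 × 1319 mm
L2: ⌊1319/2⌋ × 932 = 659 × 932 mm
L3: ⌊932/2⌋ × 659 = 466 × 659 mm

466 × 659 mm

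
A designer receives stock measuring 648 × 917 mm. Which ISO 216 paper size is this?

Aspect ratio 917/648 ≈ 1.415 — close to the ISO √2 ≈ 1.414.
In the C-series (envelope sizes, between A and B): C1 = 648 × 917 mm.

C1 (648 × 917 mm)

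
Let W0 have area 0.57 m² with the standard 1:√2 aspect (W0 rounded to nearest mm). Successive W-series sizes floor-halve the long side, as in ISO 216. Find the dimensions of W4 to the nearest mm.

158 × 224 mm

Let W0's short side be w mm. w · w√2 = 0.57 m² = 570,000 mm², so w ≈ 634.9 mm and w√2 ≈ 897.8 mm → W0 = 635 × 898 mm.
W1: ⌊898/2⌋ × 635 = 449 × 635 mm
W2: ⌊635/2⌋ × 449 = 317 × 449 mm
W3: ⌊449/2⌋ × 317 = 224 × 317 mm
W4: ⌊317/2⌋ × 224 = 158 × 224 mm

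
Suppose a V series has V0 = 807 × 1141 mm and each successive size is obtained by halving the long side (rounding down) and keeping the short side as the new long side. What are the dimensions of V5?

V1: ⌊1141/2⌋ × 807 = 570 × 807 mm
V2: ⌊807/2⌋ × 570 = 403 × 570 mm
V3: ⌊570/2⌋ × 403 = 285 × 403 mm
V4: ⌊403/2⌋ × 285 = 201 × 285 mm
V5: ⌊285/2⌋ × 201 = 142 × 201 mm

142 × 201 mm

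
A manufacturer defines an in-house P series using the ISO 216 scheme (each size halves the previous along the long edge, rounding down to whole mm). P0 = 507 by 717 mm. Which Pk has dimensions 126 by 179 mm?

P0: 507 × 717 mm
P1: 358 × 507 mm
P2: 253 × 358 mm
P3: 179 × 253 mm
P4: 126 × 179 mm
P5: 89 × 126 mm
→ matches P4.

P4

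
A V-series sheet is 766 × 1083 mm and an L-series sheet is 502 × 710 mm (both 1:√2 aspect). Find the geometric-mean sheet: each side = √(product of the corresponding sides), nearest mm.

620 × 877 mm

Short side: √(766 · 502) = √384532 ≈ 620.1 → 620 mm
Long side: √(1083 · 710) = √768930 ≈ 876.9 → 877 mm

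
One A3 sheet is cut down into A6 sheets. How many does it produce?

8

A3 = 297 × 420 mm; A6 = 105 × 148 mm.
Each halving step doubles the count; 3 steps from A3 to A6.
2^3 = 8.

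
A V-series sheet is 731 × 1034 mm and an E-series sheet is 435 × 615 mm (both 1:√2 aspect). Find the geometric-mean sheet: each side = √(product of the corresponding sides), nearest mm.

Short side: √(731 · 435) = √317985 ≈ 563.9 → 564 mm
Long side: √(1034 · 615) = √635910 ≈ 797.4 → 797 mm

564 × 797 mm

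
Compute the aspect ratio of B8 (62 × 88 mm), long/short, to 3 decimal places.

88 / 62 = 1.419
ISO 216 targets √2 ≈ 1.414; the +0.005 deviation is from mm rounding.

1.419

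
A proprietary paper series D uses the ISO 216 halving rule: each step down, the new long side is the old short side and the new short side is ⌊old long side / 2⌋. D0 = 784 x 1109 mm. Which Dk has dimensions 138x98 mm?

D6

D0: 784 × 1109 mm
D1: 554 × 784 mm
D2: 392 × 554 mm
D3: 277 × 392 mm
D4: 196 × 277 mm
D5: 138 × 196 mm
D6: 98 × 138 mm
D7: 69 × 98 mm
→ matches D6.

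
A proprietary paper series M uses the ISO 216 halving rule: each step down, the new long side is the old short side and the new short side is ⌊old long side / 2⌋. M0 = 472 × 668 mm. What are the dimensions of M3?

M1: ⌊668/2⌋ × 472 = 334 × 472 mm
M2: ⌊472/2⌋ × 334 = 236 × 334 mm
M3: ⌊334/2⌋ × 236 = 167 × 236 mm

167 × 236 mm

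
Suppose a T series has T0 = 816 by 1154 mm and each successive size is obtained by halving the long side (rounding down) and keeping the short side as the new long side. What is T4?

T1: ⌊1154/2⌋ × 816 = 577 × 816 mm
T2: ⌊816/2⌋ × 577 = 408 × 577 mm
T3: ⌊577/2⌋ × 408 = 288 × 408 mm
T4: ⌊408/2⌋ × 288 = 204 × 288 mm

204 × 288 mm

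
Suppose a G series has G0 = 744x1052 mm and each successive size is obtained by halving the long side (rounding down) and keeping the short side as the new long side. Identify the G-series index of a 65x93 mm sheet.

G0: 744 × 1052 mm
G1: 526 × 744 mm
G2: 372 × 526 mm
G3: 263 × 372 mm
G4: 186 × 263 mm
G5: 131 × 186 mm
G6: 93 × 131 mm
G7: 65 × 93 mm
G8: 46 × 65 mm
→ matches G7.

G7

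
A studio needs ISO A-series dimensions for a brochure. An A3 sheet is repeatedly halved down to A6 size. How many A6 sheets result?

8

Each ISO step halves the sheet: 1 × A3 → 2 × A4 → 4 × A5 → 8 × A6
From A3 to A6 is 3 halving steps: 2^3 = 8.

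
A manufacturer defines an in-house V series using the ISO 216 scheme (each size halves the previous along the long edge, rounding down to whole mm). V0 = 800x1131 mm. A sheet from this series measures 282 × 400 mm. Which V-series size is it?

V3

V0: 800 × 1131 mm
V1: 565 × 800 mm
V2: 400 × 565 mm
V3: 282 × 400 mm
V4: 200 × 282 mm
→ matches V3.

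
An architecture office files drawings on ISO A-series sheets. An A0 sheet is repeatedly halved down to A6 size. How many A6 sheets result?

64

A0 = 841 × 1189 mm; A6 = 105 × 148 mm.
Each halving step doubles the count; 6 steps from A0 to A6.
2^6 = 64.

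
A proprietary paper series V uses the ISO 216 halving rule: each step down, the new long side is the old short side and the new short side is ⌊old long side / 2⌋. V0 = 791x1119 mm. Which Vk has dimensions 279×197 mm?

V4

V0: 791 × 1119 mm
V1: 559 × 791 mm
V2: 395 × 559 mm
V3: 279 × 395 mm
V4: 197 × 279 mm
V5: 139 × 197 mm
→ matches V4.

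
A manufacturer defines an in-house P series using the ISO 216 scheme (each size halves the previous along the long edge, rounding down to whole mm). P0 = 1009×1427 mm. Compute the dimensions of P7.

89 × 126 mm

P1 = 713 × 1009 mm (from P0 by 1 halving).
P2: ⌊1009/2⌋ × 713 = 504 × 713 mm
P3: ⌊713/2⌋ × 504 = 356 × 504 mm
P4: ⌊504/2⌋ × 356 = 252 × 356 mm
P5: ⌊356/2⌋ × 252 = 178 × 252 mm
P6: ⌊252/2⌋ × 178 = 126 × 178 mm
P7: ⌊178/2⌋ × 126 = 89 × 126 mm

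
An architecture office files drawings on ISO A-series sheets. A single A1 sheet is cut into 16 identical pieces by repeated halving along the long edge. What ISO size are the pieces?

A5

16 = 2^4, so 4 halving steps.
A1 → A2 → … → A5 after 4 steps.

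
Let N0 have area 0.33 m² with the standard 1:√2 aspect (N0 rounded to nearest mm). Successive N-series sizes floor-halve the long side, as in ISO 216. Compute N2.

241 × 341 mm

Let N0's short side be w mm. w · w√2 = 0.33 m² = 330,000 mm², so w ≈ 483.1 mm and w√2 ≈ 683.1 mm → N0 = 483 × 683 mm.
N1: ⌊683/2⌋ × 483 = 341 × 483 mm
N2: ⌊483/2⌋ × 341 = 241 × 341 mm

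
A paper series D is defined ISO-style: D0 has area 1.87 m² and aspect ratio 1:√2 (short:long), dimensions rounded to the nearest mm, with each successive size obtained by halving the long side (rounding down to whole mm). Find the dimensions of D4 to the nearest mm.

287 × 406 mm

Let D0's short side be w mm. w · w√2 = 1.87 m² = 1,870,000 mm², so w ≈ 1149.9 mm and w√2 ≈ 1626.2 mm → D0 = 1150 × 1626 mm.
D1: ⌊1626/2⌋ × 1150 = 813 × 1150 mm
D2: ⌊1150/2⌋ × 813 = 575 × 813 mm
D3: ⌊813/2⌋ × 575 = 406 × 575 mm
D4: ⌊575/2⌋ × 406 = 287 × 406 mm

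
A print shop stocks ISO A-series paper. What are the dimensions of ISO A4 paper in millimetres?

A0 = 841 × 1189 mm (A0 has area 1 m², aspect 1:√2).
A1: ⌊1189/2⌋ × 841 = 594 × 841 mm
A2: ⌊841/2⌋ × 594 = 420 × 594 mm
A3: ⌊594/2⌋ × 420 = 297 × 420 mm
A4: ⌊420/2⌋ × 297 = 210 × 297 mm

210 × 297 mm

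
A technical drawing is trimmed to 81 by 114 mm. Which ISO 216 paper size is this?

Aspect ratio 114/81 ≈ 1.407 — close to the ISO √2 ≈ 1.414.
In the C-series (envelope sizes, between A and B): C7 = 81 × 114 mm.

C7 (81 × 114 mm)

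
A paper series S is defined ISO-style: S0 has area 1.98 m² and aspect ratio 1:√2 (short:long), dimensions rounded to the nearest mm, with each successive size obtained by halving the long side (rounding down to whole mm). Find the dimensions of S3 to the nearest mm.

Let S0's short side be w mm. w · w√2 = 1.98 m² = 1,980,000 mm², so w ≈ 1183.2 mm and w√2 ≈ 1673.4 mm → S0 = 1183 × 1673 mm.
S1: ⌊1673/2⌋ × 1183 = 836 × 1183 mm
S2: ⌊1183/2⌋ × 836 = 591 × 836 mm
S3: ⌊836/2⌋ × 591 = 418 × 591 mm

418 × 591 mm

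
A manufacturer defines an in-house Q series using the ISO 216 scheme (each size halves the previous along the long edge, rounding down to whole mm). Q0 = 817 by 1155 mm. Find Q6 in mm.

Q1: ⌊1155/2⌋ × 817 = 577 × 817 mm
Q2: ⌊817/2⌋ × 577 = 408 × 577 mm
Q3: ⌊577/2⌋ × 408 = 288 × 408 mm
Q4: ⌊408/2⌋ × 288 = 204 × 288 mm
Q5: ⌊288/2⌋ × 204 = 144 × 204 mm
Q6: ⌊204/2⌋ × 144 = 102 × 144 mm

102 × 144 mm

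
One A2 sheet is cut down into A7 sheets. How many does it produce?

A2 = 420 × 594 mm; A7 = 74 × 105 mm.
Each halving step doubles the count; 5 steps from A2 to A7.
2^5 = 32.

32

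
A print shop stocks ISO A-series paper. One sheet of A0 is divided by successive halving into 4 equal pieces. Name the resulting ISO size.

4 = 2^2, so 2 halving steps.
A0 → A1 → … → A2 after 2 steps.

A2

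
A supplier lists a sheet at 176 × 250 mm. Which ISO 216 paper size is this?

Aspect ratio 250/176 ≈ 1.420 — close to the ISO √2 ≈ 1.414.
In the B-series (B0 = 1000 × 1414 mm): B5 = 176 × 250 mm.

B5 (176 × 250 mm)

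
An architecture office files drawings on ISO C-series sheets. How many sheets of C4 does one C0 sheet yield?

C0 = 917 × 1297 mm; C4 = 229 × 324 mm.
Each halving step doubles the count; 4 steps from C0 to C4.
2^4 = 16.

16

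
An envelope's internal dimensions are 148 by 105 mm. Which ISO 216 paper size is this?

A6 (105 × 148 mm)

Aspect ratio 148/105 ≈ 1.410 — close to the ISO √2 ≈ 1.414.
In the A-series (A0 area = 1 m²): A6 = 105 × 148 mm.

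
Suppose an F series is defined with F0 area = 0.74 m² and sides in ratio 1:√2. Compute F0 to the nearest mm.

Let the short side be w mm. Then w · w√2 = 0.74 m² = 740,000 mm².
w² = 740,000/√2, so w ≈ 723.4 mm; long side = w√2 ≈ 1023.0 mm.

723 × 1023 mm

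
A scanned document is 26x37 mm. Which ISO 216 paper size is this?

Aspect ratio 37/26 ≈ 1.423 — close to the ISO √2 ≈ 1.414.
In the A-series (A0 area = 1 m²): A10 = 26 × 37 mm.

A10 (26 × 37 mm)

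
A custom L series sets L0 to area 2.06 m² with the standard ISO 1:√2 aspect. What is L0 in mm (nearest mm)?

1207 × 1707 mm

Let the short side be w mm. Then w · w√2 = 2.06 m² = 2,060,000 mm².
w² = 2,060,000/√2, so w ≈ 1206.9 mm; long side = w√2 ≈ 1706.8 mm.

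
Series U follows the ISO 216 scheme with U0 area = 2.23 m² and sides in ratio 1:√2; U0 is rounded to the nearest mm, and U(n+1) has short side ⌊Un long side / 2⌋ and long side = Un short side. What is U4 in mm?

Let U0's short side be w mm. w · w√2 = 2.23 m² = 2,230,000 mm², so w ≈ 1255.7 mm and w√2 ≈ 1775.9 mm → U0 = 1256 × 1776 mm.
U1: ⌊1776/2⌋ × 1256 = 888 × 1256 mm
U2: ⌊1256/2⌋ × 888 = 628 × 888 mm
U3: ⌊888/2⌋ × 628 = 444 × 628 mm
U4: ⌊628/2⌋ × 444 = 314 × 444 mm

314 × 444 mm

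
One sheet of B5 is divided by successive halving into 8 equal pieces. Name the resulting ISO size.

8 = 2^3, so 3 halving steps.
B5 → B6 → … → B8 after 3 steps.

B8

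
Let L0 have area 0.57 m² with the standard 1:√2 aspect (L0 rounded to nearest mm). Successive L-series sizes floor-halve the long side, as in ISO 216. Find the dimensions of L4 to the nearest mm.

Let L0's short side be w mm. w · w√2 = 0.57 m² = 570,000 mm², so w ≈ 634.9 mm and w√2 ≈ 897.8 mm → L0 = 635 × 898 mm.
L1: ⌊898/2⌋ × 635 = 449 × 635 mm
L2: ⌊635/2⌋ × 449 = 317 × 449 mm
L3: ⌊449/2⌋ × 317 = 224 × 317 mm
L4: ⌊317/2⌋ × 224 = 158 × 224 mm

158 × 224 mm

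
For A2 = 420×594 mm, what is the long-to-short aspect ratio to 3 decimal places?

1.414

594 / 420 = 1.414
Matches √2 ≈ 1.414 — the ISO 216 defining ratio.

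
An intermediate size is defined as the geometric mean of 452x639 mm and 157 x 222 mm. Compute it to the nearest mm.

Short side: √(452 · 157) = √70964 ≈ 266.4 → 266 mm
Long side: √(639 · 222) = √141858 ≈ 376.6 → 377 mm

266 × 377 mm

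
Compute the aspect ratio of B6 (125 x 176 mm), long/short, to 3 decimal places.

1.408

176 / 125 = 1.408
ISO 216 targets √2 ≈ 1.414; the -0.006 deviation is from mm rounding.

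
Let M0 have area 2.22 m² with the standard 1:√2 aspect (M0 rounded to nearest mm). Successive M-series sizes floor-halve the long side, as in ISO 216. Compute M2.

626 × 886 mm

Let M0's short side be w mm. w · w√2 = 2.22 m² = 2,220,000 mm², so w ≈ 1252.9 mm and w√2 ≈ 1771.9 mm → M0 = 1253 × 1772 mm.
M1: ⌊1772/2⌋ × 1253 = 886 × 1253 mm
M2: ⌊1253/2⌋ × 886 = 626 × 886 mm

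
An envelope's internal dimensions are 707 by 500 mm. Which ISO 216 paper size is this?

B2 (500 × 707 mm)

Aspect ratio 707/500 ≈ 1.414 — close to the ISO √2 ≈ 1.414.
In the B-series (B0 = 1000 × 1414 mm): B2 = 500 × 707 mm.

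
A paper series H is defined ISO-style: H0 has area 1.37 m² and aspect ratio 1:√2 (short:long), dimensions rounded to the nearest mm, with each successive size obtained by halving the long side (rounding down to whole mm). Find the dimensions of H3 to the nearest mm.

348 × 492 mm

Let H0's short side be w mm. w · w√2 = 1.37 m² = 1,370,000 mm², so w ≈ 984.2 mm and w√2 ≈ 1391.9 mm → H0 = 984 × 1392 mm.
H1: ⌊1392/2⌋ × 984 = 696 × 984 mm
H2: ⌊984/2⌋ × 696 = 492 × 696 mm
H3: ⌊696/2⌋ × 492 = 348 × 492 mm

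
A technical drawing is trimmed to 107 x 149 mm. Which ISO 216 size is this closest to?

Aspect ratio 149/107 ≈ 1.393 (ISO target is √2 ≈ 1.414).
In the A-series (A0 area = 1 m²): A6 = 105 × 148 mm.
Off by 3 mm total — nearest standard size.

A6 (105 × 148 mm)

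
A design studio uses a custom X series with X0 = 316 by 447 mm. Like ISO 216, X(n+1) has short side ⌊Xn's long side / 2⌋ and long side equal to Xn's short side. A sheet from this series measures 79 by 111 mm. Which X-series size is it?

X4

X0: 316 × 447 mm
X1: 223 × 316 mm
X2: 158 × 223 mm
X3: 111 × 158 mm
X4: 79 × 111 mm
X5: 55 × 79 mm
→ matches X4.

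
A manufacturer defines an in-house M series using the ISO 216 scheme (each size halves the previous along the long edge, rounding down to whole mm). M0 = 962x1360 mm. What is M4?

240 × 340 mm

M1 = 680 × 962 mm (from M0 by 1 halving).
M2: ⌊962/2⌋ × 680 = 481 × 680 mm
M3: ⌊680/2⌋ × 481 = 340 × 481 mm
M4: ⌊481/2⌋ × 340 = 240 × 340 mm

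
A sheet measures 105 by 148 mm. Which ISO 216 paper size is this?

A6 (105 × 148 mm)

Aspect ratio 148/105 ≈ 1.410 — close to the ISO √2 ≈ 1.414.
In the A-series (A0 area = 1 m²): A6 = 105 × 148 mm.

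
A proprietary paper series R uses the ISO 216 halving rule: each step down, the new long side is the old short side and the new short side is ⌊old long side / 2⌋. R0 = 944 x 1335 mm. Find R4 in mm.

R1 = 667 × 944 mm (from R0 by 1 halving).
R2: ⌊944/2⌋ × 667 = 472 × 667 mm
R3: ⌊667/2⌋ × 472 = 333 × 472 mm
R4: ⌊472/2⌋ × 333 = 236 × 333 mm

236 × 333 mm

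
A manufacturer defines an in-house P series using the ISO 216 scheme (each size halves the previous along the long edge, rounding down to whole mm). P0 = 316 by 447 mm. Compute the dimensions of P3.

P1: ⌊447/2⌋ × 316 = 223 × 316 mm
P2: ⌊316/2⌋ × 223 = 158 × 223 mm
P3: ⌊223/2⌋ × 158 = 111 × 158 mm

111 × 158 mm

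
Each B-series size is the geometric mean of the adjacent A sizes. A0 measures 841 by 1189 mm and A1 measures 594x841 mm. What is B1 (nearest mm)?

Short side: √(841 · 594) = √499554 ≈ 706.8 → 707 mm
Long side: √(1189 · 841) = √999949 ≈ 1000.0 → 1000 mm

707 × 1000 mm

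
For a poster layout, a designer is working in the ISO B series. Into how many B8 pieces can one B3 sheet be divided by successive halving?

Each ISO step halves the sheet: 1 × B3 → 2 × B4 → 4 × B5 → 8 × B6 → …
From B3 to B8 is 5 halving steps: 2^5 = 32.

32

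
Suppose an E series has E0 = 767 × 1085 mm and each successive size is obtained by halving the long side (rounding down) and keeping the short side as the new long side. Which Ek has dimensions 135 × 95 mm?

E0: 767 × 1085 mm
E1: 542 × 767 mm
E2: 383 × 542 mm
E3: 271 × 383 mm
E4: 191 × 271 mm
E5: 135 × 191 mm
E6: 95 × 135 mm
E7: 67 × 95 mm
→ matches E6.

E6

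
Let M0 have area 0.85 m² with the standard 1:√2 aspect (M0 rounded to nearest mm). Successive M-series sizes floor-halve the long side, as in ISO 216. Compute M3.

274 × 387 mm

Let M0's short side be w mm. w · w√2 = 0.85 m² = 850,000 mm², so w ≈ 775.3 mm and w√2 ≈ 1096.4 mm → M0 = 775 × 1096 mm.
M1: ⌊1096/2⌋ × 775 = 548 × 775 mm
M2: ⌊775/2⌋ × 548 = 387 × 548 mm
M3: ⌊548/2⌋ × 387 = 274 × 387 mm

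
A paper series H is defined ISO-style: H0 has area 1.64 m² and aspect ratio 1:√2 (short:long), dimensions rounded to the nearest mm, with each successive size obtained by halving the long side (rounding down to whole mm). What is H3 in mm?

380 × 538 mm

Let H0's short side be w mm. w · w√2 = 1.64 m² = 1,640,000 mm², so w ≈ 1076.9 mm and w√2 ≈ 1522.9 mm → H0 = 1077 × 1523 mm.
H1: ⌊1523/2⌋ × 1077 = 761 × 1077 mm
H2: ⌊1077/2⌋ × 761 = 538 × 761 mm
H3: ⌊761/2⌋ × 538 = 380 × 538 mm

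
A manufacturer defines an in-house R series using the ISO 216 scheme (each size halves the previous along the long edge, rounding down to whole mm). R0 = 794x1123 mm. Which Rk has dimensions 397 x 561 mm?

R0: 794 × 1123 mm
R1: 561 × 794 mm
R2: 397 × 561 mm
R3: 280 × 397 mm
→ matches R2.

R2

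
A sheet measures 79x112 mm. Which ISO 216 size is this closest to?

C7 (81 × 114 mm)

Aspect ratio 112/79 ≈ 1.418 — close to the ISO √2 ≈ 1.414.
In the C-series (envelope sizes, between A and B): C7 = 81 × 114 mm.
Off by 4 mm total — nearest standard size.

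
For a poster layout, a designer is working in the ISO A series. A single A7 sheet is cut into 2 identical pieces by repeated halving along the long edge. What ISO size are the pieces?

2 = 2^1, so 1 halving step.
A7 → A8 → … → A8 after 1 step.

A8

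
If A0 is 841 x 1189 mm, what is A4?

210 × 297 mm

A1: ⌊1189/2⌋ × 841 = 594 × 841 mm
A2: ⌊841/2⌋ × 594 = 420 × 594 mm
A3: ⌊594/2⌋ × 420 = 297 × 420 mm
A4: ⌊420/2⌋ × 297 = 210 × 297 mm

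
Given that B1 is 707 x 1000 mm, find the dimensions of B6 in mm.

B2: ⌊1000/2⌋ × 707 = 500 × 707 mm
B3: ⌊707/2⌋ × 500 = 353 × 500 mm
B4: ⌊500/2⌋ × 353 = 250 × 353 mm
B5: ⌊353/2⌋ × 250 = 176 × 250 mm
B6: ⌊250/2⌋ × 176 = 125 × 176 mm

125 × 176 mm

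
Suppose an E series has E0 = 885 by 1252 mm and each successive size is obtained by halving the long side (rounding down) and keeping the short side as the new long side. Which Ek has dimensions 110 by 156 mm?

E6

E0: 885 × 1252 mm
E1: 626 × 885 mm
E2: 442 × 626 mm
E3: 313 × 442 mm
E4: 221 × 313 mm
E5: 156 × 221 mm
E6: 110 × 156 mm
E7: 78 × 110 mm
→ matches E6.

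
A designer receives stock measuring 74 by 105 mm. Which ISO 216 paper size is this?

Aspect ratio 105/74 ≈ 1.419 — close to the ISO √2 ≈ 1.414.
In the A-series (A0 area = 1 m²): A7 = 74 × 105 mm.

A7 (74 × 105 mm)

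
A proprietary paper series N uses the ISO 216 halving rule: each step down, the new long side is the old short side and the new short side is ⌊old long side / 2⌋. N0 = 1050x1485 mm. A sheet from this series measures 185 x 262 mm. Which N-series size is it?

N5

N0: 1050 × 1485 mm
N1: 742 × 1050 mm
N2: 525 × 742 mm
N3: 371 × 525 mm
N4: 262 × 371 mm
N5: 185 × 262 mm
N6: 131 × 185 mm
→ matches N5.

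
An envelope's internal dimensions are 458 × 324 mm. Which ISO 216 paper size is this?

C3 (324 × 458 mm)

Aspect ratio 458/324 ≈ 1.414 — close to the ISO √2 ≈ 1.414.
In the C-series (envelope sizes, between A and B): C3 = 324 × 458 mm.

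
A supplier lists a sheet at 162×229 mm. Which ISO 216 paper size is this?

C5 (162 × 229 mm)

Aspect ratio 229/162 ≈ 1.414 — close to the ISO √2 ≈ 1.414.
In the C-series (envelope sizes, between A and B): C5 = 162 × 229 mm.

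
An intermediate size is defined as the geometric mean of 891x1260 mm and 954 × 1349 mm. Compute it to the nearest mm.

922 × 1304 mm

Short side: √(891 · 954) = √850014 ≈ 922.0 → 922 mm
Long side: √(1260 · 1349) = √1699740 ≈ 1303.7 → 1304 mm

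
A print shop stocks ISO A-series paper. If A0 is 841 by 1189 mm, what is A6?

A1: ⌊1189/2⌋ × 841 = 594 × 841 mm
A2: ⌊841/2⌋ × 594 = 420 × 594 mm
A3: ⌊594/2⌋ × 420 = 297 × 420 mm
A4: ⌊420/2⌋ × 297 = 210 × 297 mm
A5: ⌊297/2⌋ × 210 = 148 × 210 mm
A6: ⌊210/2⌋ × 148 = 105 × 148 mm

105 × 148 mm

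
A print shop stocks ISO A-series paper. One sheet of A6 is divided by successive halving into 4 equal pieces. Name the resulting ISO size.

A8

4 = 2^2, so 2 halving steps.
A6 → A7 → … → A8 after 2 steps.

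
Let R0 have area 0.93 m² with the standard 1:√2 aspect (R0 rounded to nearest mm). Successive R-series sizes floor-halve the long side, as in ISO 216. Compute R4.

202 × 286 mm

Let R0's short side be w mm. w · w√2 = 0.93 m² = 930,000 mm², so w ≈ 810.9 mm and w√2 ≈ 1146.8 mm → R0 = 811 × 1147 mm.
R1: ⌊1147/2⌋ × 811 = 573 × 811 mm
R2: ⌊811/2⌋ × 573 = 405 × 573 mm
R3: ⌊573/2⌋ × 405 = 286 × 405 mm
R4: ⌊405/2⌋ × 286 = 202 × 286 mm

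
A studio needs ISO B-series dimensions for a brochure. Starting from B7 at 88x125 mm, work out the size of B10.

31 × 44 mm

B8: ⌊125/2⌋ × 88 = 62 × 88 mm
B9: ⌊88/2⌋ × 62 = 44 × 62 mm
B10: ⌊62/2⌋ × 44 = 31 × 44 mm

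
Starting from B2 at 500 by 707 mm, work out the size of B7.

88 × 125 mm

B3: ⌊707/2⌋ × 500 = 353 × 500 mm
B4: ⌊500/2⌋ × 353 = 250 × 353 mm
B5: ⌊353/2⌋ × 250 = 176 × 250 mm
B6: ⌊250/2⌋ × 176 = 125 × 176 mm
B7: ⌊176/2⌋ × 125 = 88 × 125 mm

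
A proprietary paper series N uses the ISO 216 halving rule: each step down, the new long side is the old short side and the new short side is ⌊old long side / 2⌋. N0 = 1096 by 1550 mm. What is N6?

137 × 193 mm

N1: ⌊1550/2⌋ × 1096 = 775 × 1096 mm
N2: ⌊1096/2⌋ × 775 = 548 × 775 mm
N3: ⌊775/2⌋ × 548 = 387 × 548 mm
N4: ⌊548/2⌋ × 387 = 274 × 387 mm
N5: ⌊387/2⌋ × 274 = 193 × 274 mm
N6: ⌊274/2⌋ × 193 = 137 × 193 mm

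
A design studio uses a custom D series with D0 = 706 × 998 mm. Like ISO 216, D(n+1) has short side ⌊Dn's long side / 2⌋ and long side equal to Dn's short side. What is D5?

124 × 176 mm

D1 = 499 × 706 mm (from D0 by 1 halving).
D2: ⌊706/2⌋ × 499 = 353 × 499 mm
D3: ⌊499/2⌋ × 353 = 249 × 353 mm
D4: ⌊353/2⌋ × 249 = 176 × 249 mm
D5: ⌊249/2⌋ × 176 = 124 × 176 mm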